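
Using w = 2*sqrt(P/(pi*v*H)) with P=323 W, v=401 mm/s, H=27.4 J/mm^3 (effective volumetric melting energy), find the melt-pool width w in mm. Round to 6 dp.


w = 2*sqrt(323/(pi*401*27.4)) = 0.193468 mm


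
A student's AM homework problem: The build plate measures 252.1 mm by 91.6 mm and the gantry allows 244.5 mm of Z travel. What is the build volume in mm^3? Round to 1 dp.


V = 252.1 * 91.6 * 244.5 = 5646082.0 mm^3


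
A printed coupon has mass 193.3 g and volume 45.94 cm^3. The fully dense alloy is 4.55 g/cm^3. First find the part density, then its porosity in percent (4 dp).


rho_part = 193.3 / 45.94 = 4.20766217 g/cm^3
Porosity = (1 - 4.20766217/4.55)*100 = 7.5239 %


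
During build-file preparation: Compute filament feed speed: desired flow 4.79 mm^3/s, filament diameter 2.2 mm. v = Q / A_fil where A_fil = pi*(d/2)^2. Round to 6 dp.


A = pi*(2.2/2)^2 = 3.801327
v = 4.79 / 3.801327 = 1.260086 mm/s


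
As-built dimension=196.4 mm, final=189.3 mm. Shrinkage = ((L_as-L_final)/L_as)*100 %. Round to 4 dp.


Shrinkage = ((196.4-189.3)/196.4)*100 = 3.6151 %


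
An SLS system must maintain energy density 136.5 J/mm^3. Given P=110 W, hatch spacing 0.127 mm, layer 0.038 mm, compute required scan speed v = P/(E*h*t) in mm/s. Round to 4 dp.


v = 110 / (136.5*0.127*0.038) = 166.9832 mm/s


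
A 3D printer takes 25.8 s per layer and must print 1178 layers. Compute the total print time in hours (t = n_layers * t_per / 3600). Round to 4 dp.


t = 1178 * 25.8 / 3600 = 8.4423 hrs


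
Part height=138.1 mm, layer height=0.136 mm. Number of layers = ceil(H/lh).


Layers = ceil(138.1/0.136) = 1016


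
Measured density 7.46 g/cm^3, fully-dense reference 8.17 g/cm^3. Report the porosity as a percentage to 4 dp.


Porosity = (1-7.46/8.17)*100 = 8.6903 %


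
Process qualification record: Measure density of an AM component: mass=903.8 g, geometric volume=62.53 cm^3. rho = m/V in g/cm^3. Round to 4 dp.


rho = 903.8 / 62.53 = 14.4539 g/cm^3


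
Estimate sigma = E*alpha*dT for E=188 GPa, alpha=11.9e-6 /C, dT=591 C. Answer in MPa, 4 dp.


sigma = 188*1000 * 11.9e-6 * 591 = 1322.1852 MPa


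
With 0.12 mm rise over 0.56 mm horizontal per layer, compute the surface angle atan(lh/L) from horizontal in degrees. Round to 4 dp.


angle = atan(0.12/0.56) = 12.0948 degrees


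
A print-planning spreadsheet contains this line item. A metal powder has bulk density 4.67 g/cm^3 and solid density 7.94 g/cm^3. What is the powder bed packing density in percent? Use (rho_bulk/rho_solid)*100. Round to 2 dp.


Packing = (4.67/7.94)*100 = 58.82 %


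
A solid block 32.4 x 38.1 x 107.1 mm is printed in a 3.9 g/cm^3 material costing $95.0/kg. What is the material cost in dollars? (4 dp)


V = 32.4 * 38.1 * 107.1 = 132208.524 mm^3 = 132.208524 cm^3
Mass = 132.208524 * 3.9 / 1000 = 0.51561324 kg
Cost = 0.51561324 * 95.0 = 48.9833 $


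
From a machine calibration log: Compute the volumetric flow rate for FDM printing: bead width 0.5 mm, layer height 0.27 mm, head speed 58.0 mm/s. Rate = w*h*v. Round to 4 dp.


Rate = 0.5 * 0.27 * 58.0 = 7.83 mm^3/s


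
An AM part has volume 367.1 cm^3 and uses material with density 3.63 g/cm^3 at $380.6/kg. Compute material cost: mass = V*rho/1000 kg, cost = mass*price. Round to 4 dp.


Mass = 367.1*3.63/1000 = 1.332573 kg
Cost = 1.332573 * 380.6 = 507.1773 $


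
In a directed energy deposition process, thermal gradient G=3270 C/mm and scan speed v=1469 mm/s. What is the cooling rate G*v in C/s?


CR = 3270 * 1469 = 4803630 C/s


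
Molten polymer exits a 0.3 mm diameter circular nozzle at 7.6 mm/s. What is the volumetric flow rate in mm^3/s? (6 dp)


A = pi*(0.3/2)^2 = 0.07068583 mm^2
Q = 0.07068583 * 7.6 = 0.537212 mm^3/s


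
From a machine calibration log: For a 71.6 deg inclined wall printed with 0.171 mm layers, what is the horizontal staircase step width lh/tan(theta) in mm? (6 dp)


step = 0.171 / tan(71.6) = 0.056884 mm


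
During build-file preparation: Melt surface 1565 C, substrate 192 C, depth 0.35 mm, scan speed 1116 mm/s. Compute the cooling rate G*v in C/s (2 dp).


G = (1565-192)/0.35 = 3922.85714286 C/mm
CR = 3922.85714286 * 1116 = 4377908.57 C/s


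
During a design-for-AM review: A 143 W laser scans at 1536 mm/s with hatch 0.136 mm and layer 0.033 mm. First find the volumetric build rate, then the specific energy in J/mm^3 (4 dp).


Build rate = 1536 * 0.136 * 0.033 = 6.893568 mm^3/s
SE = 143 / 6.893568 = 20.744 J/mm^3


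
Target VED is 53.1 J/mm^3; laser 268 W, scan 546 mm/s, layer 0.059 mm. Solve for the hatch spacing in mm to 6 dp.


h = 268 / (53.1*546*0.059) = 0.156674 mm


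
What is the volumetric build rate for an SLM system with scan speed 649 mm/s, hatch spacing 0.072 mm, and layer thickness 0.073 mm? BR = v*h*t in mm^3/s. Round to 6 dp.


Rate = 649 * 0.072 * 0.073 = 3.411144 mm^3/s


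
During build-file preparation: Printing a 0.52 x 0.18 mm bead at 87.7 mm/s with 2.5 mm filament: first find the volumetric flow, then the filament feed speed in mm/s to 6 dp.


Q = 0.52 * 0.18 * 87.7 = 8.20872 mm^3/s
A_fil = pi*(2.5/2)^2 = 4.90873852 mm^2
v_feed = 8.20872 / 4.90873852 = 1.672267 mm/s


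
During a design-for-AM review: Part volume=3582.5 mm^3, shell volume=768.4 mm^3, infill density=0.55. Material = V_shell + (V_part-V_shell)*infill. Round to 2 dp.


V_infill = (3582.5 - 768.4) * 0.55 = 1547.76
V_total = 768.4 + 1547.76 = 2316.16 mm^3


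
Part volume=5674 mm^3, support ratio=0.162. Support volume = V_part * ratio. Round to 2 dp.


V_support = 5674 * 0.162 = 919.19 mm^3


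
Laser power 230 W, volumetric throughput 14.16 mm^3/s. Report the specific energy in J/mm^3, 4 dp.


SE = 230 / 14.16 = 16.2429 J/mm^3


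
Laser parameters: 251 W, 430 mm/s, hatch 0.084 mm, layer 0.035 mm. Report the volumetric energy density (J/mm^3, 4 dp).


E = 251 / (430*0.084*0.035) = 198.5445 J/mm^3


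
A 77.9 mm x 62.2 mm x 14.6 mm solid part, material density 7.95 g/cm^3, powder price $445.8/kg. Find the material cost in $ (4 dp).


V = 77.9 * 62.2 * 14.6 = 70742.548 mm^3 = 70.742548 cm^3
Mass = 70.742548 * 7.95 / 1000 = 0.56240326 kg
Cost = 0.56240326 * 445.8 = 250.7194 $


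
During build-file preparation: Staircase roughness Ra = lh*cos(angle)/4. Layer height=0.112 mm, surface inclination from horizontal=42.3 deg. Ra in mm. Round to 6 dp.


Ra = 0.112 * cos(42.3) / 4 = 0.02071 mm


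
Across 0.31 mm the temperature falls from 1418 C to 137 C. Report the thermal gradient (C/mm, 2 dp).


G = (1418-137)/0.31 = 4132.26 C/mm


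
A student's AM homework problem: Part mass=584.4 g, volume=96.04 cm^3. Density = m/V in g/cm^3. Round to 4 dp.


rho = 584.4 / 96.04 = 6.085 g/cm^3


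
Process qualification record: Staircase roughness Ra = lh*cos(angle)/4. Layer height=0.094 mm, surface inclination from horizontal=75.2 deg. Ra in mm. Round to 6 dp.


Ra = 0.094 * cos(75.2) / 4 = 0.006003 mm


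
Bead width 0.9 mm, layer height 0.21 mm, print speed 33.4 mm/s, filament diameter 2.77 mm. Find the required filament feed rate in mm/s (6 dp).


Q = 0.9 * 0.21 * 33.4 = 6.3126 mm^3/s
A_fil = pi*(2.77/2)^2 = 6.02628157 mm^2
v_feed = 6.3126 / 6.02628157 = 1.047512 mm/s


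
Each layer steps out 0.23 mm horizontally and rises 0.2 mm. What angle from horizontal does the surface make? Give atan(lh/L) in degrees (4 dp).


angle = atan(0.2/0.23) = 41.0091 degrees


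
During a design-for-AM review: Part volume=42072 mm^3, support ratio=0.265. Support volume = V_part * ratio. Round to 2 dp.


V_support = 42072 * 0.265 = 11149.08 mm^3


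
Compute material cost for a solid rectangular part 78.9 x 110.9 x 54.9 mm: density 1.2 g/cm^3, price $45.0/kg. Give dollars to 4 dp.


V = 78.9 * 110.9 * 54.9 = 480375.549 mm^3 = 480.375549 cm^3
Mass = 480.375549 * 1.2 / 1000 = 0.57645066 kg
Cost = 0.57645066 * 45.0 = 25.9403 $


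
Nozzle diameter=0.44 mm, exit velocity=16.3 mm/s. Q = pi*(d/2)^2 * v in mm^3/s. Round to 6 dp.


A = pi*(0.44/2)^2 = 0.15205308 mm^2
Q = 0.15205308 * 16.3 = 2.478465 mm^3/s


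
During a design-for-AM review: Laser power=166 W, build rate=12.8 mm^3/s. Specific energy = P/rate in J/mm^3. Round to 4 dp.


SE = 166 / 12.8 = 12.9688 J/mm^3


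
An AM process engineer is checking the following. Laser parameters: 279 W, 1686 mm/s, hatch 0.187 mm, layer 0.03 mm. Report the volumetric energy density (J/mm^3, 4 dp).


E = 279 / (1686*0.187*0.03) = 29.4974 J/mm^3


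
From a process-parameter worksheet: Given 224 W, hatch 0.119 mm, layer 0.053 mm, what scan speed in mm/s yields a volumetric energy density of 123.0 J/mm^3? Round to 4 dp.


v = 224 / (123.0*0.119*0.053) = 288.7487 mm/s


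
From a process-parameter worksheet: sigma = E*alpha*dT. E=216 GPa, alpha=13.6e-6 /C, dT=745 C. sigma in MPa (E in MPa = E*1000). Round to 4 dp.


sigma = 216*1000 * 13.6e-6 * 745 = 2188.512 MPa


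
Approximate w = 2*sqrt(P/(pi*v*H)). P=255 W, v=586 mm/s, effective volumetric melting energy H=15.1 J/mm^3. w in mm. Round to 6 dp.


w = 2*sqrt(255/(pi*586*15.1)) = 0.191553 mm


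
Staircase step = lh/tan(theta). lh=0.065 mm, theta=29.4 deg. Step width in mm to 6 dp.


step = 0.065 / tan(29.4) = 0.115356 mm


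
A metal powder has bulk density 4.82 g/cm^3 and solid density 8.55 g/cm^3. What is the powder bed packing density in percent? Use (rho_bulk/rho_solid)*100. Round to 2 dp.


Packing = (4.82/8.55)*100 = 56.37 %


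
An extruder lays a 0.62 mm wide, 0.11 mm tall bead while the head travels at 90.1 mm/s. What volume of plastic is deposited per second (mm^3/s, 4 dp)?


Rate = 0.62 * 0.11 * 90.1 = 6.1448 mm^3/s


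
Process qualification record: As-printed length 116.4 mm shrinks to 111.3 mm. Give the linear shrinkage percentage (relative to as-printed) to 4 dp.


Shrinkage = ((116.4-111.3)/116.4)*100 = 4.3814 %


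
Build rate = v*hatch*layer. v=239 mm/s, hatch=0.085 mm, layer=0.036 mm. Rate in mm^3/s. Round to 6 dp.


Rate = 239 * 0.085 * 0.036 = 0.73134 mm^3/s


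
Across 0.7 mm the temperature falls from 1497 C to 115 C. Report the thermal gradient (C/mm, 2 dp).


G = (1497-115)/0.7 = 1974.29 C/mm


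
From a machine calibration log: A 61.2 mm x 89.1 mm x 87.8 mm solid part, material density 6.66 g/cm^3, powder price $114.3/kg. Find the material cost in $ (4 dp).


V = 61.2 * 89.1 * 87.8 = 478766.376 mm^3 = 478.766376 cm^3
Mass = 478.766376 * 6.66 / 1000 = 3.18858406 kg
Cost = 3.18858406 * 114.3 = 364.4552 $


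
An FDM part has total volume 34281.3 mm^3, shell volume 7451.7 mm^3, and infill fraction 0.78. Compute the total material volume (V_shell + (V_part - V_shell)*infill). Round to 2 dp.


V_infill = (34281.3 - 7451.7) * 0.78 = 20927.09
V_total = 7451.7 + 20927.09 = 28378.79 mm^3


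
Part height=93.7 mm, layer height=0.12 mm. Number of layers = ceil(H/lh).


Layers = ceil(93.7/0.12) = 781


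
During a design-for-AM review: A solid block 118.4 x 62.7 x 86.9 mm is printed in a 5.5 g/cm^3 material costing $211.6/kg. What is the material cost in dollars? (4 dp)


V = 118.4 * 62.7 * 86.9 = 645117.792 mm^3 = 645.117792 cm^3
Mass = 645.117792 * 5.5 / 1000 = 3.54814786 kg
Cost = 3.54814786 * 211.6 = 750.7881 $


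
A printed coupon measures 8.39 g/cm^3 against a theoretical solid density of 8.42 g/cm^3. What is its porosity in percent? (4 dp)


Porosity = (1-8.39/8.42)*100 = 0.3563 %


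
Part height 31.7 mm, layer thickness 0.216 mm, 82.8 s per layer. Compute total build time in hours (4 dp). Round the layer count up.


Layers = ceil(31.7/0.216) = 147
t = 147 * 82.8 / 3600 = 3.381 hrs


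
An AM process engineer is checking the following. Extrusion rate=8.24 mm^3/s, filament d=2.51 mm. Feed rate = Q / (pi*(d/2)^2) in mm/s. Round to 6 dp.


A = pi*(2.51/2)^2 = 4.948087
v = 8.24 / 4.948087 = 1.66529 mm/s


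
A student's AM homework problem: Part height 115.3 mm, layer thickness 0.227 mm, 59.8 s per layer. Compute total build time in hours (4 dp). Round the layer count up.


Layers = ceil(115.3/0.227) = 508
t = 508 * 59.8 / 3600 = 8.4384 hrs


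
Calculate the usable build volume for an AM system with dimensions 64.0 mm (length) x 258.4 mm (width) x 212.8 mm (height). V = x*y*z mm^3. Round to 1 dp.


V = 64.0 * 258.4 * 212.8 = 3519201.3 mm^3


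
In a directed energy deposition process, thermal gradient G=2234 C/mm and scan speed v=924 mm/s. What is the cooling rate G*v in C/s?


CR = 2234 * 924 = 2064216 C/s


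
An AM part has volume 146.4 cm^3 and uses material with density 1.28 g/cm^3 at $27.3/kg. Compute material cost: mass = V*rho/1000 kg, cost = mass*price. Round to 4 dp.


Mass = 146.4*1.28/1000 = 0.187392 kg
Cost = 0.187392 * 27.3 = 5.1158 $


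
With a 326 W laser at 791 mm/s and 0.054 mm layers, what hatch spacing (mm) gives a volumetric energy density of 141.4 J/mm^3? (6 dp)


h = 326 / (141.4*791*0.054) = 0.053976 mm


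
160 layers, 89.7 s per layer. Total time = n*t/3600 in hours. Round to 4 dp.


t = 160 * 89.7 / 3600 = 3.9867 hrs


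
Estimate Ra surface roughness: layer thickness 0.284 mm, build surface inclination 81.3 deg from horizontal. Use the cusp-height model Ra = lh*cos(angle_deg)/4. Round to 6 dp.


Ra = 0.284 * cos(81.3) / 4 = 0.01074 mm


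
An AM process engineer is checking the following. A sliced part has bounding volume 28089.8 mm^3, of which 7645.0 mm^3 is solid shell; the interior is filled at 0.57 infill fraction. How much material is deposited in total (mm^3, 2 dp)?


V_infill = (28089.8 - 7645.0) * 0.57 = 11653.54
V_total = 7645.0 + 11653.54 = 19298.54 mm^3


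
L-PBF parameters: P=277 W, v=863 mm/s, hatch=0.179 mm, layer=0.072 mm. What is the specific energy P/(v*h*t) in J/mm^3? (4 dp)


Build rate = 863 * 0.179 * 0.072 = 11.122344 mm^3/s
SE = 277 / 11.122344 = 24.9048 J/mm^3


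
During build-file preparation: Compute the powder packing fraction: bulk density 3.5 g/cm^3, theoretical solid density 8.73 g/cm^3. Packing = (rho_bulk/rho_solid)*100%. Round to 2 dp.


Packing = (3.5/8.73)*100 = 40.09 %


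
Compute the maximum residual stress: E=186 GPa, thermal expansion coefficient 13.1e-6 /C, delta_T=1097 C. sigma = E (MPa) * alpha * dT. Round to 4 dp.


sigma = 186*1000 * 13.1e-6 * 1097 = 2672.9502 MPa


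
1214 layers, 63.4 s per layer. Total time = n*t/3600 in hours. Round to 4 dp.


t = 1214 * 63.4 / 3600 = 21.3799 hrs


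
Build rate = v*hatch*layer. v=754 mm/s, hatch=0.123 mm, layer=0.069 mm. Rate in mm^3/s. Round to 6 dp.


Rate = 754 * 0.123 * 0.069 = 6.399198 mm^3/s


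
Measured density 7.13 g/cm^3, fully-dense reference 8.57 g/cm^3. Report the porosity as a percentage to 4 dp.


Porosity = (1-7.13/8.57)*100 = 16.8028 %


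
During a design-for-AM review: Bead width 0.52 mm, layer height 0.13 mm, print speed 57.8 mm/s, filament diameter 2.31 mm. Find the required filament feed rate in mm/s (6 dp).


Q = 0.52 * 0.13 * 57.8 = 3.90728 mm^3/s
A_fil = pi*(2.31/2)^2 = 4.19096314 mm^2
v_feed = 3.90728 / 4.19096314 = 0.932311 mm/s


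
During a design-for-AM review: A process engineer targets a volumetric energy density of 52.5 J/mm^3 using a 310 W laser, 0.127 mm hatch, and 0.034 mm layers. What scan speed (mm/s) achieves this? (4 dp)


v = 310 / (52.5*0.127*0.034) = 1367.4761 mm/s


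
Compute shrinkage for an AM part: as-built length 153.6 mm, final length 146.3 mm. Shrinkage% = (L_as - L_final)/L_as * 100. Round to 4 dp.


Shrinkage = ((153.6-146.3)/153.6)*100 = 4.7526 %


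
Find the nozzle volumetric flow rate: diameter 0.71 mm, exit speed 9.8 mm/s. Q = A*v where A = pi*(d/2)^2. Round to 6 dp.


A = pi*(0.71/2)^2 = 0.39591921 mm^2
Q = 0.39591921 * 9.8 = 3.880008 mm^3/s


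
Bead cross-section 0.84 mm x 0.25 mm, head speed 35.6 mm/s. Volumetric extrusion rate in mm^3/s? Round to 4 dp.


Rate = 0.84 * 0.25 * 35.6 = 7.476 mm^3/s


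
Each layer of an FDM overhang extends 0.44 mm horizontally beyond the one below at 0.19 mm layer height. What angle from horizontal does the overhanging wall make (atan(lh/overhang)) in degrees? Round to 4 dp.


angle = atan(0.19/0.44) = 23.3556 degrees


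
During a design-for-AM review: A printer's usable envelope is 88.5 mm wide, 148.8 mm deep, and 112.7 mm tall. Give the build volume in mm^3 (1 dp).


V = 88.5 * 148.8 * 112.7 = 1484123.8 mm^3


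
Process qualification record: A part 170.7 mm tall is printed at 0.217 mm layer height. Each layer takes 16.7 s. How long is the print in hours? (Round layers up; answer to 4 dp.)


Layers = ceil(170.7/0.217) = 787
t = 787 * 16.7 / 3600 = 3.6508 hrs


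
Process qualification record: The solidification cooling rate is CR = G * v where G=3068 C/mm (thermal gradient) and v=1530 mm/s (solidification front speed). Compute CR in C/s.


CR = 3068 * 1530 = 4694040 C/s


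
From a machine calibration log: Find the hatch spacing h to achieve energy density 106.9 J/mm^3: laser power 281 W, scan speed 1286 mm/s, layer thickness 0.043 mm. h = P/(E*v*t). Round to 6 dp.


h = 281 / (106.9*1286*0.043) = 0.047536 mm


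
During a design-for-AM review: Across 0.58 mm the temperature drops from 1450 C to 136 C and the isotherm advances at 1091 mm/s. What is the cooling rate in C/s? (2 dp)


G = (1450-136)/0.58 = 2265.51724138 C/mm
CR = 2265.51724138 * 1091 = 2471679.31 C/s


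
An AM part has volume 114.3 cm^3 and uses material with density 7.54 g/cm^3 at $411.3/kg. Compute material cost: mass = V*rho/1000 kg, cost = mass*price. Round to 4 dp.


Mass = 114.3*7.54/1000 = 0.861822 kg
Cost = 0.861822 * 411.3 = 354.4674 $


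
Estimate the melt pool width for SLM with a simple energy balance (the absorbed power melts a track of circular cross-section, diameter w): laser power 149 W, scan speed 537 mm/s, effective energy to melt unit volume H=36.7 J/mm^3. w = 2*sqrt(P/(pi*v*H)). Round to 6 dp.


w = 2*sqrt(149/(pi*537*36.7)) = 0.098113 mm


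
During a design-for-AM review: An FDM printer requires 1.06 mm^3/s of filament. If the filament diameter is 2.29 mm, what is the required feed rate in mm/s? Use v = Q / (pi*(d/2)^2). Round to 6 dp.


A = pi*(2.29/2)^2 = 4.118707
v = 1.06 / 4.118707 = 0.257362 mm/s


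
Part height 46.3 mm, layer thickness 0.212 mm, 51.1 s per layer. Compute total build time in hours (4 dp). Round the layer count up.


Layers = ceil(46.3/0.212) = 219
t = 219 * 51.1 / 3600 = 3.1086 hrs


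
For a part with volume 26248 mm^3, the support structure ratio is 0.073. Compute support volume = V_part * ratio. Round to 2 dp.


V_support = 26248 * 0.073 = 1916.1 mm^3


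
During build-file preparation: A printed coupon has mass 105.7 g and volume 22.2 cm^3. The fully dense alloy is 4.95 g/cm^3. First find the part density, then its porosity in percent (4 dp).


rho_part = 105.7 / 22.2 = 4.76126126 g/cm^3
Porosity = (1 - 4.76126126/4.95)*100 = 3.8129 %


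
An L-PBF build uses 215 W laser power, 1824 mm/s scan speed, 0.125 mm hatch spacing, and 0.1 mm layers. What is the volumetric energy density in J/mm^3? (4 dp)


E = 215 / (1824*0.125*0.1) = 9.4298 J/mm^3


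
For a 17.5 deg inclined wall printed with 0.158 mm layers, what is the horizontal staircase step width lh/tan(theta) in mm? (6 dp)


step = 0.158 / tan(17.5) = 0.501112 mm


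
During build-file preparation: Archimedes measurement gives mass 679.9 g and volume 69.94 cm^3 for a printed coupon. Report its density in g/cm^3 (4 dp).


rho = 679.9 / 69.94 = 9.7212 g/cm^3


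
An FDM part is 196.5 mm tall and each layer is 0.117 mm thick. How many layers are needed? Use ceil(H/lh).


Layers = ceil(196.5/0.117) = 1680


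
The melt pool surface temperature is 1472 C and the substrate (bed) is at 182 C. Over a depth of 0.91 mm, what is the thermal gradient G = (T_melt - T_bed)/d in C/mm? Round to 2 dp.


G = (1472-182)/0.91 = 1417.58 C/mm


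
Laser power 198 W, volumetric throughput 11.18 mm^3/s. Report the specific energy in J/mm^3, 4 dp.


SE = 198 / 11.18 = 17.7102 J/mm^3


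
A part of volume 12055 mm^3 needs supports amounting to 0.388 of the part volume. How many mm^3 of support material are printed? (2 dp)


V_support = 12055 * 0.388 = 4677.34 mm^3


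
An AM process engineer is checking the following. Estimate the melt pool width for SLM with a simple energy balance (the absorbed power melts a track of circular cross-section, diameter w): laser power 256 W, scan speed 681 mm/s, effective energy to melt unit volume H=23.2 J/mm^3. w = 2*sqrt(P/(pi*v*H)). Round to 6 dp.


w = 2*sqrt(256/(pi*681*23.2)) = 0.143634 mm


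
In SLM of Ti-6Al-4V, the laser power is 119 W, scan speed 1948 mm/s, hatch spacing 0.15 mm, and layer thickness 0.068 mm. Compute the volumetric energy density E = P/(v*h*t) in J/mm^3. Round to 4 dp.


E = 119 / (1948*0.15*0.068) = 5.989 J/mm^3


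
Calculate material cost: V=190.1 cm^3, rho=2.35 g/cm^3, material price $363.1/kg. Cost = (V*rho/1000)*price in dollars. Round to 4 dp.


Mass = 190.1*2.35/1000 = 0.446735 kg
Cost = 0.446735 * 363.1 = 162.2095 $


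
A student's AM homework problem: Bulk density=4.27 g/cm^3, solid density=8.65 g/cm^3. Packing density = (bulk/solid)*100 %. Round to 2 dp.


Packing = (4.27/8.65)*100 = 49.36 %


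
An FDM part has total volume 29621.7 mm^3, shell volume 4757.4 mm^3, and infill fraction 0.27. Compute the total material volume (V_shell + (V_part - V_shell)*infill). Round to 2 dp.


V_infill = (29621.7 - 4757.4) * 0.27 = 6713.36
V_total = 4757.4 + 6713.36 = 11470.76 mm^3


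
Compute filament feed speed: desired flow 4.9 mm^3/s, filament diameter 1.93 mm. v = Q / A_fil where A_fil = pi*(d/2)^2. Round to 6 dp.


A = pi*(1.93/2)^2 = 2.92553
v = 4.9 / 2.92553 = 1.67491 mm/s


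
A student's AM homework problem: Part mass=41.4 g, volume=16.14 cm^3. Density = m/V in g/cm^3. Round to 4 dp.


rho = 41.4 / 16.14 = 2.5651 g/cm^3


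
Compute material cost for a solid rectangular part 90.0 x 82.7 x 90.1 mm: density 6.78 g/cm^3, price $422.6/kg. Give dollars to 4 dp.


V = 90.0 * 82.7 * 90.1 = 670614.3 mm^3 = 670.6143 cm^3
Mass = 670.6143 * 6.78 / 1000 = 4.54676495 kg
Cost = 4.54676495 * 422.6 = 1921.4629 $


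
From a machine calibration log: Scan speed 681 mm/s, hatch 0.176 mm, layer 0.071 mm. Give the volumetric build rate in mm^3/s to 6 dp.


Rate = 681 * 0.176 * 0.071 = 8.509776 mm^3/s


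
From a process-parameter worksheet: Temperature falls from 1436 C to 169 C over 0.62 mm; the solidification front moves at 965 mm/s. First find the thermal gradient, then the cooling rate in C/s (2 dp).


G = (1436-169)/0.62 = 2043.5483871 C/mm
CR = 2043.5483871 * 965 = 1972024.19 C/s


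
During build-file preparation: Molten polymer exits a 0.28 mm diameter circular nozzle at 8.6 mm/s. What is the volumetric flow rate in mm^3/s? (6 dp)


A = pi*(0.28/2)^2 = 0.06157522 mm^2
Q = 0.06157522 * 8.6 = 0.529547 mm^3/s


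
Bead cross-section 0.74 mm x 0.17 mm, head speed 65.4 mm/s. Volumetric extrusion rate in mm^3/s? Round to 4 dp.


Rate = 0.74 * 0.17 * 65.4 = 8.2273 mm^3/s


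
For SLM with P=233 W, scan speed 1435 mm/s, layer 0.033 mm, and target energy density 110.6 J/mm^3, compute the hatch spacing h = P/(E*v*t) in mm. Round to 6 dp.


h = 233 / (110.6*1435*0.033) = 0.044487 mm


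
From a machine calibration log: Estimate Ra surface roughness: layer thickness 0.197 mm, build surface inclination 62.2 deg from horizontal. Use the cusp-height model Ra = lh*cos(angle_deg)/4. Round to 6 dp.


Ra = 0.197 * cos(62.2) / 4 = 0.02297 mm


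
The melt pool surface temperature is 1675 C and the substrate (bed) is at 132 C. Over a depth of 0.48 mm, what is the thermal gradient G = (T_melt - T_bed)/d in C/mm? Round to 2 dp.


G = (1675-132)/0.48 = 3214.58 C/mm


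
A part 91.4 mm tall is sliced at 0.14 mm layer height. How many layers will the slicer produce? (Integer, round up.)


Layers = ceil(91.4/0.14) = 653


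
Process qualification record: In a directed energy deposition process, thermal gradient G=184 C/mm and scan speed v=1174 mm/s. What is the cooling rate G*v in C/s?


CR = 184 * 1174 = 216016 C/s


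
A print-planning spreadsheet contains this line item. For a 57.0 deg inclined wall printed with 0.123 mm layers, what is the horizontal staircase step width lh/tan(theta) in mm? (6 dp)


step = 0.123 / tan(57.0) = 0.079877 mm


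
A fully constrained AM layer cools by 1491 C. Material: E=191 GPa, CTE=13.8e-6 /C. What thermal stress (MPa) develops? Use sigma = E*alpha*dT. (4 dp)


sigma = 191*1000 * 13.8e-6 * 1491 = 3929.9778 MPa


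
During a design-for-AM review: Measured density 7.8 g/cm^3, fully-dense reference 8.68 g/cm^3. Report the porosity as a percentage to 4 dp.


Porosity = (1-7.8/8.68)*100 = 10.1382 %


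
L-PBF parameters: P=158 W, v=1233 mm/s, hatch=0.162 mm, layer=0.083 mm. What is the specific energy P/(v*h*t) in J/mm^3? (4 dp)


Build rate = 1233 * 0.162 * 0.083 = 16.578918 mm^3/s
SE = 158 / 16.578918 = 9.5302 J/mm^3


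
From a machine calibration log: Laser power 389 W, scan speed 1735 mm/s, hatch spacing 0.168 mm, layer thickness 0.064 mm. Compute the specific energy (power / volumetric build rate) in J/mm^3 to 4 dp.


Build rate = 1735 * 0.168 * 0.064 = 18.65472 mm^3/s
SE = 389 / 18.65472 = 20.8526 J/mm^3


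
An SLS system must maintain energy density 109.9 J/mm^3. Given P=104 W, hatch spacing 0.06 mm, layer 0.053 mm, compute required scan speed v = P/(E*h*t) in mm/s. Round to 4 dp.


v = 104 / (109.9*0.06*0.053) = 297.5833 mm/s


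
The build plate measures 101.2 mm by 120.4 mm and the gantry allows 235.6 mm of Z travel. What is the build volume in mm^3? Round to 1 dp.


V = 101.2 * 120.4 * 235.6 = 2870663.5 mm^3


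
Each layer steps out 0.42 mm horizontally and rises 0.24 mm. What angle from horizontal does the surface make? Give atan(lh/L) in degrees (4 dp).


angle = atan(0.24/0.42) = 29.7449 degrees


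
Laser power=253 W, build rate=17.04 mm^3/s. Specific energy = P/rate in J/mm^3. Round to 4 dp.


SE = 253 / 17.04 = 14.8474 J/mm^3


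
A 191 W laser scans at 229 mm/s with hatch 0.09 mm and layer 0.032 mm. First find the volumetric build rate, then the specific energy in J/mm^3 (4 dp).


Build rate = 229 * 0.09 * 0.032 = 0.65952 mm^3/s
SE = 191 / 0.65952 = 289.6046 J/mm^3


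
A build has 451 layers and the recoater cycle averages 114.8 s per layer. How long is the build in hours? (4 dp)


t = 451 * 114.8 / 3600 = 14.3819 hrs


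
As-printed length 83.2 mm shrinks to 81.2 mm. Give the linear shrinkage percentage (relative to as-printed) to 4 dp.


Shrinkage = ((83.2-81.2)/83.2)*100 = 2.4038 %


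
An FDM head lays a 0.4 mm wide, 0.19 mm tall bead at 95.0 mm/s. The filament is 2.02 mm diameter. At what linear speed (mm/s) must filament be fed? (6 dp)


Q = 0.4 * 0.19 * 95.0 = 7.22 mm^3/s
A_fil = pi*(2.02/2)^2 = 3.20473867 mm^2
v_feed = 7.22 / 3.20473867 = 2.252914 mm/s


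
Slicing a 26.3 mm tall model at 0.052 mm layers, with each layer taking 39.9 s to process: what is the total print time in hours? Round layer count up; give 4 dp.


Layers = ceil(26.3/0.052) = 506
t = 506 * 39.9 / 3600 = 5.6082 hrs


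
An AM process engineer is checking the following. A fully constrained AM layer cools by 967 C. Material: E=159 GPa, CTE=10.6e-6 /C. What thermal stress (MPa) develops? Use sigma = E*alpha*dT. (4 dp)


sigma = 159*1000 * 10.6e-6 * 967 = 1629.7818 MPa


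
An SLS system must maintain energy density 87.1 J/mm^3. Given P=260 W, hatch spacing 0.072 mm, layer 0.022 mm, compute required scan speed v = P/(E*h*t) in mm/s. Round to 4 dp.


v = 260 / (87.1*0.072*0.022) = 1884.5168 mm/s


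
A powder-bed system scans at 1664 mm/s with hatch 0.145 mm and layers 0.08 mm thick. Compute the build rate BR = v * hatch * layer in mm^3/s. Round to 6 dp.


Rate = 1664 * 0.145 * 0.08 = 19.3024 mm^3/s


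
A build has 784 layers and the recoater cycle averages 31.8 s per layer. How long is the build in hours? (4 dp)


t = 784 * 31.8 / 3600 = 6.9253 hrs


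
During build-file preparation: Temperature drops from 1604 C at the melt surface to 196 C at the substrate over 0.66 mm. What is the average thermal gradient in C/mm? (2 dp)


G = (1604-196)/0.66 = 2133.33 C/mm


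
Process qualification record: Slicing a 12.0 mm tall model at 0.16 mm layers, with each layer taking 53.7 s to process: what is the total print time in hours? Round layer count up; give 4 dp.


Layers = ceil(12.0/0.16) = 75
t = 75 * 53.7 / 3600 = 1.1188 hrs


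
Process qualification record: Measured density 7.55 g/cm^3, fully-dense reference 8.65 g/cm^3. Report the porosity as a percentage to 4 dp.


Porosity = (1-7.55/8.65)*100 = 12.7168 %


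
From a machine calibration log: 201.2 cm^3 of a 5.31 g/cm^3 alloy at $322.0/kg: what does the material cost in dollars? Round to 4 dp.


Mass = 201.2*5.31/1000 = 1.068372 kg
Cost = 1.068372 * 322.0 = 344.0158 $


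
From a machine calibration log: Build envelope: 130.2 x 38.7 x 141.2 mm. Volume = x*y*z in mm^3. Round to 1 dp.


V = 130.2 * 38.7 * 141.2 = 711470.1 mm^3


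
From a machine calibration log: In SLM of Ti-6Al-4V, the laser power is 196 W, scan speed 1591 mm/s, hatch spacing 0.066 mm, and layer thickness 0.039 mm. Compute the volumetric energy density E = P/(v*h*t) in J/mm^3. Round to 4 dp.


E = 196 / (1591*0.066*0.039) = 47.8605 J/mm^3


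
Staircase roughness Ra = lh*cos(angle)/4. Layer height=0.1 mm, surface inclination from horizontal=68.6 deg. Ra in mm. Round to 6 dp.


Ra = 0.1 * cos(68.6) / 4 = 0.009122 mm


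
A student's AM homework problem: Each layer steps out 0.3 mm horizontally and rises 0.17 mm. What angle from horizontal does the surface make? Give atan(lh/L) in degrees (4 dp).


angle = atan(0.17/0.3) = 29.5388 degrees


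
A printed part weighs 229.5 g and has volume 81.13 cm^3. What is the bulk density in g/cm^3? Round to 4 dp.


rho = 229.5 / 81.13 = 2.8288 g/cm^3


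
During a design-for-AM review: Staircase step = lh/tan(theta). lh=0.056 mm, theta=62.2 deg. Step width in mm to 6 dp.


step = 0.056 / tan(62.2) = 0.029525 mm


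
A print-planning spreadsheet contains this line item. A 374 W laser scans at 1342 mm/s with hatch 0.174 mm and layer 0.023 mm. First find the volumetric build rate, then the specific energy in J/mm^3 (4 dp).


Build rate = 1342 * 0.174 * 0.023 = 5.370684 mm^3/s
SE = 374 / 5.370684 = 69.6373 J/mm^3


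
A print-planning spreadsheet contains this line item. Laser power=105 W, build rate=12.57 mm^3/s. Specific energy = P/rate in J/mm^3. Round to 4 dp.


SE = 105 / 12.57 = 8.3532 J/mm^3


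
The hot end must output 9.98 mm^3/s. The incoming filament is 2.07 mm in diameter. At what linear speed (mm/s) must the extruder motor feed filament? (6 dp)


A = pi*(2.07/2)^2 = 3.365353
v = 9.98 / 3.365353 = 2.965514 mm/s


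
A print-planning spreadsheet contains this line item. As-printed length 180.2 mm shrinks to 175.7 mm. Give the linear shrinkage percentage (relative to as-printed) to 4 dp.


Shrinkage = ((180.2-175.7)/180.2)*100 = 2.4972 %


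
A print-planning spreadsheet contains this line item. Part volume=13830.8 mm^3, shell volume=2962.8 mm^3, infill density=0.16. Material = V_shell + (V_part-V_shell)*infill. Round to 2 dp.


V_infill = (13830.8 - 2962.8) * 0.16 = 1738.88
V_total = 2962.8 + 1738.88 = 4701.68 mm^3


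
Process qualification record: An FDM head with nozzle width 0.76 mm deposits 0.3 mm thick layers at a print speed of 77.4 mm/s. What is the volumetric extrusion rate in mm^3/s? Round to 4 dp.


Rate = 0.76 * 0.3 * 77.4 = 17.6472 mm^3/s


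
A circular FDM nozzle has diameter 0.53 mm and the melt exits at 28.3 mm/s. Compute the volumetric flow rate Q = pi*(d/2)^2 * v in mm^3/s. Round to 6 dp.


A = pi*(0.53/2)^2 = 0.22061834 mm^2
Q = 0.22061834 * 28.3 = 6.243499 mm^3/s


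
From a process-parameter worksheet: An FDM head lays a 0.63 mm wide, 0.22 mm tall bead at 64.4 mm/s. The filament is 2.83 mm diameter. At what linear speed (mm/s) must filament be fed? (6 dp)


Q = 0.63 * 0.22 * 64.4 = 8.92584 mm^3/s
A_fil = pi*(2.83/2)^2 = 6.29017535 mm^2
v_feed = 8.92584 / 6.29017535 = 1.419013 mm/s


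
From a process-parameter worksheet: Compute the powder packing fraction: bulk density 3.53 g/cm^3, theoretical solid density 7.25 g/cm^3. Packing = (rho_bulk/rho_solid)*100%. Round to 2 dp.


Packing = (3.53/7.25)*100 = 48.69 %


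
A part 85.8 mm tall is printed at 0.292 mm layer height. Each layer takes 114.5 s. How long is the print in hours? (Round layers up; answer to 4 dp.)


Layers = ceil(85.8/0.292) = 294
t = 294 * 114.5 / 3600 = 9.3508 hrs


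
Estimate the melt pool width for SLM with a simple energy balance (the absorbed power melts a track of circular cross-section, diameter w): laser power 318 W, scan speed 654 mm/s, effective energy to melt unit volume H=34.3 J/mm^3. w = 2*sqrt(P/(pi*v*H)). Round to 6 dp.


w = 2*sqrt(318/(pi*654*34.3)) = 0.134348 mm


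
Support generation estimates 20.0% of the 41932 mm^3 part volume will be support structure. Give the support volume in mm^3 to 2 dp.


V_support = 41932 * 0.2 = 8386.4 mm^3


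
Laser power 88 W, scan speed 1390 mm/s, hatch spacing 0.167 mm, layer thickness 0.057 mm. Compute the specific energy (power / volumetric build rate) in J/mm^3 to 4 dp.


Build rate = 1390 * 0.167 * 0.057 = 13.23141 mm^3/s
SE = 88 / 13.23141 = 6.6508 J/mm^3


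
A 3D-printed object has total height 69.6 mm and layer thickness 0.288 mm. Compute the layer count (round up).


Layers = ceil(69.6/0.288) = 242


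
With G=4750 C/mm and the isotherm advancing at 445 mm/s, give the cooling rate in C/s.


CR = 4750 * 445 = 2113750 C/s


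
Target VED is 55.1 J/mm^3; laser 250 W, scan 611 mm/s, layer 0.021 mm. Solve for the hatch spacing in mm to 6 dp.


h = 250 / (55.1*611*0.021) = 0.353613 mm


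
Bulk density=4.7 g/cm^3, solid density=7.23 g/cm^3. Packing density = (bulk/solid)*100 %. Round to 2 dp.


Packing = (4.7/7.23)*100 = 65.01 %


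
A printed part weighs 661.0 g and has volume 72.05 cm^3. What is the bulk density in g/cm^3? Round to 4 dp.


rho = 661.0 / 72.05 = 9.1742 g/cm^3


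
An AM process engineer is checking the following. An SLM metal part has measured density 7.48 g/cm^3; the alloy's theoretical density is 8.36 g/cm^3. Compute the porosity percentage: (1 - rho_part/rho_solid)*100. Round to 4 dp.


Porosity = (1-7.48/8.36)*100 = 10.5263 %


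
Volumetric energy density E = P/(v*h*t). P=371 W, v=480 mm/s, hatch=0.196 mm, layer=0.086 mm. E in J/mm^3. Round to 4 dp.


E = 371 / (480*0.196*0.086) = 45.8541 J/mm^3


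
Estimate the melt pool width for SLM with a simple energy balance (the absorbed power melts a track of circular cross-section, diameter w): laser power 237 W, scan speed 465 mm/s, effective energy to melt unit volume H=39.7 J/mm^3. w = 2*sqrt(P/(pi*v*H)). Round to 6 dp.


w = 2*sqrt(237/(pi*465*39.7)) = 0.127852 mm


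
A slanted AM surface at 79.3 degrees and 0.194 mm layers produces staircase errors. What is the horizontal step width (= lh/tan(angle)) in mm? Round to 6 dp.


step = 0.194 / tan(79.3) = 0.036657 mm


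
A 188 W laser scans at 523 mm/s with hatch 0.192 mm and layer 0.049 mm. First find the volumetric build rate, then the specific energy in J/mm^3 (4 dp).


Build rate = 523 * 0.192 * 0.049 = 4.920384 mm^3/s
SE = 188 / 4.920384 = 38.2084 J/mm^3


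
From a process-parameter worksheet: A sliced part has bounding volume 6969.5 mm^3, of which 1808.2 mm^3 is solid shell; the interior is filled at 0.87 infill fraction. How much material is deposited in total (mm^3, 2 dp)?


V_infill = (6969.5 - 1808.2) * 0.87 = 4490.33
V_total = 1808.2 + 4490.33 = 6298.53 mm^3


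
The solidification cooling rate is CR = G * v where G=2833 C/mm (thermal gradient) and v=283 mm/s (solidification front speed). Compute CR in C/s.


CR = 2833 * 283 = 801739 C/s


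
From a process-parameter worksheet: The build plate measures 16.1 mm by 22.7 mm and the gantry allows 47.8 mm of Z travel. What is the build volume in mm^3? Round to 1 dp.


V = 16.1 * 22.7 * 47.8 = 17469.5 mm^3


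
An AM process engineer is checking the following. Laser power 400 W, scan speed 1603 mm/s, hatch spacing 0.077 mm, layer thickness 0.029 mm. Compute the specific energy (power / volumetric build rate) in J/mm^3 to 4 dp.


Build rate = 1603 * 0.077 * 0.029 = 3.579499 mm^3/s
SE = 400 / 3.579499 = 111.7475 J/mm^3


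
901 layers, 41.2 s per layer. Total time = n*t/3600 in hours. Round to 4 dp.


t = 901 * 41.2 / 3600 = 10.3114 hrs


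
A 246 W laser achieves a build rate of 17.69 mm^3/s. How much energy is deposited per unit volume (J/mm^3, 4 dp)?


SE = 246 / 17.69 = 13.9062 J/mm^3


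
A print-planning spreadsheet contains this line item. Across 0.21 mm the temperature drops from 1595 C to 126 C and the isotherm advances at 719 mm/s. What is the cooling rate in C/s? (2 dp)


G = (1595-126)/0.21 = 6995.23809524 C/mm
CR = 6995.23809524 * 719 = 5029576.19 C/s


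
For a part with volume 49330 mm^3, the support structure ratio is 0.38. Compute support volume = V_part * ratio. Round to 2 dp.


V_support = 49330 * 0.38 = 18745.4 mm^3


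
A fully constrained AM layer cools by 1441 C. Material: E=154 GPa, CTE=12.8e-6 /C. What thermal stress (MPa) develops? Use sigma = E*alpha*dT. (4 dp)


sigma = 154*1000 * 12.8e-6 * 1441 = 2840.4992 MPa


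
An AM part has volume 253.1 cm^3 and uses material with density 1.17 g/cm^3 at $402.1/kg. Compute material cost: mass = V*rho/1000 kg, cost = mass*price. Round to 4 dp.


Mass = 253.1*1.17/1000 = 0.296127 kg
Cost = 0.296127 * 402.1 = 119.0727 $


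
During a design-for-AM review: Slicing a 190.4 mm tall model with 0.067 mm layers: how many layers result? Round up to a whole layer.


Layers = ceil(190.4/0.067) = 2842


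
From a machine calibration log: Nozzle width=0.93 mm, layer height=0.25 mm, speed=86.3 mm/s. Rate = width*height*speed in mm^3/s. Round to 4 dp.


Rate = 0.93 * 0.25 * 86.3 = 20.0648 mm^3/s


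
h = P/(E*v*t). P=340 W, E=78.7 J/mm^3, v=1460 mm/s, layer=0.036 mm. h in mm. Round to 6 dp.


h = 340 / (78.7*1460*0.036) = 0.082196 mm


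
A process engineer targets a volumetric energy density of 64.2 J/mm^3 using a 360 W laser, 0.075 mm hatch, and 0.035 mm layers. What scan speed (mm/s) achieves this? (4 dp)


v = 360 / (64.2*0.075*0.035) = 2136.1816 mm/s


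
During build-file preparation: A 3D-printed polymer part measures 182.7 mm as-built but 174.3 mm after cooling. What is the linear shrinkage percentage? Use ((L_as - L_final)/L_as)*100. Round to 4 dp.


Shrinkage = ((182.7-174.3)/182.7)*100 = 4.5977 %


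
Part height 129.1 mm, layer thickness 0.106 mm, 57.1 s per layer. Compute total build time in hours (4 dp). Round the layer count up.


Layers = ceil(129.1/0.106) = 1218
t = 1218 * 57.1 / 3600 = 19.3188 hrs


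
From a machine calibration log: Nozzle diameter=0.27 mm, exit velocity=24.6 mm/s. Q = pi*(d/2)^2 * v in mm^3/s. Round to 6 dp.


A = pi*(0.27/2)^2 = 0.05725553 mm^2
Q = 0.05725553 * 24.6 = 1.408486 mm^3/s


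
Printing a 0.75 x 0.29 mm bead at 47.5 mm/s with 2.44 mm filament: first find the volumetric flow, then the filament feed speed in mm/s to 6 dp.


Q = 0.75 * 0.29 * 47.5 = 10.33125 mm^3/s
A_fil = pi*(2.44/2)^2 = 4.67594651 mm^2
v_feed = 10.33125 / 4.67594651 = 2.209446 mm/s
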